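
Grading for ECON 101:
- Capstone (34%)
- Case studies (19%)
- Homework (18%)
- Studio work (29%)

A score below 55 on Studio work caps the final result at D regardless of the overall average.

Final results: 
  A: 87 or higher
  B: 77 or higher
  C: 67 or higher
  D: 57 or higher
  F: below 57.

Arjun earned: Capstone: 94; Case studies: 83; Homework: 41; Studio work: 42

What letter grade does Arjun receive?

Studio work score 42 < 55: minimum not met.
Weighted total:
  Capstone 94 × 0.34 = 31.96
  Case studies 83 × 0.19 = 15.77
  Homework 41 × 0.18 = 7.38
  Studio work 42 × 0.29 = 12.18
Sum = 67.29
67.29 would be C; cap at D applies → D.

D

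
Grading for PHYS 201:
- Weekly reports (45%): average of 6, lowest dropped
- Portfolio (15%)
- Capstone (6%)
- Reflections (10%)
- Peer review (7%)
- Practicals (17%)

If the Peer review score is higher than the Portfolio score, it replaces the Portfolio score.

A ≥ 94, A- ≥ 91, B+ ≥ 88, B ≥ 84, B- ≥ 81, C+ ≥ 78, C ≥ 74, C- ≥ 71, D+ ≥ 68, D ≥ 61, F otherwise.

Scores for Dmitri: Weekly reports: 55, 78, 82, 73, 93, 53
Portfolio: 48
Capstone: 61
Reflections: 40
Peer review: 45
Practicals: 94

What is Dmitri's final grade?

Weekly reports: drop 53 → average of remaining 5 = 381/5 = 76.2
Peer review (45) ≤ Portfolio (48), so Portfolio stays at 48.
Weighted total:
  Weekly reports 76.2 × 0.45 = 34.29
  Portfolio 48 × 0.15 = 7.2
  Capstone 61 × 0.06 = 3.66
  Reflections 40 × 0.1 = 4
  Peer review 45 × 0.07 = 3.15
  Practicals 94 × 0.17 = 15.98
Sum = 68.28
68.28 is ≥ 68 and < 71 → D+

D+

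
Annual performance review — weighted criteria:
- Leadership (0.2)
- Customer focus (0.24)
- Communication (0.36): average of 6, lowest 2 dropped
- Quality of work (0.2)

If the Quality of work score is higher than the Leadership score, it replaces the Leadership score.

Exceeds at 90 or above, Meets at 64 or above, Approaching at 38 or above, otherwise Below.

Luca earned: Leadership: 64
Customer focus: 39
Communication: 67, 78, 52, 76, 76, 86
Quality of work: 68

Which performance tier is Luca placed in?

Meets

Communication: drop 52, 67 → average of remaining 4 = 316/4 = 79
Quality of work (68) > Leadership (64), so Leadership counts as 68.
Weighted total:
  Leadership 68 × 0.2 = 13.6
  Customer focus 39 × 0.24 = 9.36
  Communication 79 × 0.36 = 28.44
  Quality of work 68 × 0.2 = 13.6
Sum = 65
65 is ≥ 64 and < 90 → Meets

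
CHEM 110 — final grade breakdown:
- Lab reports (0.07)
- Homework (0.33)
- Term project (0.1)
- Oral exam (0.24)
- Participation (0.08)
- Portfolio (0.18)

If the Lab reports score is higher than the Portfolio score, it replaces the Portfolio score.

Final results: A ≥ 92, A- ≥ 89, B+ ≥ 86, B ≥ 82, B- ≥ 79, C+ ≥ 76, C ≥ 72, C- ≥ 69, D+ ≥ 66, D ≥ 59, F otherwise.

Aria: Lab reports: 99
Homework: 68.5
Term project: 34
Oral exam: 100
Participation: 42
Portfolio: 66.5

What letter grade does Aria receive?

Lab reports (99) > Portfolio (66.5), so Portfolio counts as 99.
Weighted total:
  Lab reports 99 × 0.07 = 6.93
  Homework 68.5 × 0.33 = 22.605
  Term project 34 × 0.1 = 3.4
  Oral exam 100 × 0.24 = 24
  Participation 42 × 0.08 = 3.36
  Portfolio 99 × 0.18 = 17.82
Sum = 78.115
78.115 is ≥ 76 and < 79 → C+

C+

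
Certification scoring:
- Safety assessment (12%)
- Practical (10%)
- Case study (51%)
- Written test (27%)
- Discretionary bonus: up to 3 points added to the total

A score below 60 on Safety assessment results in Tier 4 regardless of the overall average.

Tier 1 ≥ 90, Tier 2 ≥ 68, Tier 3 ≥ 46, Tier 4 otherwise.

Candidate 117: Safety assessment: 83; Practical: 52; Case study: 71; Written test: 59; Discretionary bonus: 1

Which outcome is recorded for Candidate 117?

Tier 2

Safety assessment score 83 ≥ 60: minimum met.
Weighted total:
  Safety assessment 83 × 0.12 = 9.96
  Practical 52 × 0.1 = 5.2
  Case study 71 × 0.51 = 36.21
  Written test 59 × 0.27 = 15.93
Sum = 67.3
Discretionary bonus: 67.3 + 1 = 68.3
68.3 is ≥ 68 and < 90 → Tier 2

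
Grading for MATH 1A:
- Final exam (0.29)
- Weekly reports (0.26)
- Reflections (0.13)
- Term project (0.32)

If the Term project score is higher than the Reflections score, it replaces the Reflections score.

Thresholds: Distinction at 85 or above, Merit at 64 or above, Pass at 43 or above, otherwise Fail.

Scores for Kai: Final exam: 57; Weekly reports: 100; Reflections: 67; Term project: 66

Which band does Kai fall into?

Term project (66) ≤ Reflections (67), so Reflections stays at 67.
Weighted total:
  Final exam 57 × 0.29 = 16.53
  Weekly reports 100 × 0.26 = 26
  Reflections 67 × 0.13 = 8.71
  Term project 66 × 0.32 = 21.12
Sum = 72.36
72.36 is ≥ 64 and < 85 → Merit

Merit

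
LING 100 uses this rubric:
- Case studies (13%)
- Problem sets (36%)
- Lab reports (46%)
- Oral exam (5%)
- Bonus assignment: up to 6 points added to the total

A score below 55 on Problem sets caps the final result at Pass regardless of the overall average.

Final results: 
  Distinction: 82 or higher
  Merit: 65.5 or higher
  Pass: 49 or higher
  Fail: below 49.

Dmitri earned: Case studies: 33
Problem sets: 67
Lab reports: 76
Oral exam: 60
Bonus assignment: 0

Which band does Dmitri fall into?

Problem sets score 67 ≥ 55: minimum met.
Weighted total:
  Case studies 33 × 0.13 = 4.29
  Problem sets 67 × 0.36 = 24.12
  Lab reports 76 × 0.46 = 34.96
  Oral exam 60 × 0.05 = 3
Sum = 66.37
Bonus assignment: 66.37 + 0 = 66.37
66.37 is ≥ 65.5 and < 82 → Merit

Merit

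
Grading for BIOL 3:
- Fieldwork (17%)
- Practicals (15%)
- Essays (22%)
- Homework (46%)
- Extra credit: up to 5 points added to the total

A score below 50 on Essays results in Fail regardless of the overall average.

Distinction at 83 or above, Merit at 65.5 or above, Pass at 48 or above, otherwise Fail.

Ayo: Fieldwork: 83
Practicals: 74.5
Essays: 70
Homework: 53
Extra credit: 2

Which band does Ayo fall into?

Merit

Essays score 70 ≥ 50: minimum met.
Weighted total:
  Fieldwork 83 × 0.17 = 14.11
  Practicals 74.5 × 0.15 = 11.175
  Essays 70 × 0.22 = 15.4
  Homework 53 × 0.46 = 24.38
Sum = 65.065
Extra credit: 65.065 + 2 = 67.065
67.065 is ≥ 65.5 and < 83 → Merit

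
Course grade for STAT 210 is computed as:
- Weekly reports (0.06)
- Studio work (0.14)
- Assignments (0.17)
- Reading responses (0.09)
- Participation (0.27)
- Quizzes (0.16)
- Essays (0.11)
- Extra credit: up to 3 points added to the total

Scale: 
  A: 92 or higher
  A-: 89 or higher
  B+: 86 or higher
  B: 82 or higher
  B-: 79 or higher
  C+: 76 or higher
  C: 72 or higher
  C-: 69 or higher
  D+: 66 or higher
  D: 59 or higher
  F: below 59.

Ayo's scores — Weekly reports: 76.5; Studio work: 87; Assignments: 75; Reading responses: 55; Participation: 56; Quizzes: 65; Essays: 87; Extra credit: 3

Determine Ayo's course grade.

Weighted total:
  Weekly reports 76.5 × 0.06 = 4.59
  Studio work 87 × 0.14 = 12.18
  Assignments 75 × 0.17 = 12.75
  Reading responses 55 × 0.09 = 4.95
  Participation 56 × 0.27 = 15.12
  Quizzes 65 × 0.16 = 10.4
  Essays 87 × 0.11 = 9.57
Sum = 69.56
Extra credit: 69.56 + 3 = 72.56
72.56 is ≥ 72 and < 76 → C

C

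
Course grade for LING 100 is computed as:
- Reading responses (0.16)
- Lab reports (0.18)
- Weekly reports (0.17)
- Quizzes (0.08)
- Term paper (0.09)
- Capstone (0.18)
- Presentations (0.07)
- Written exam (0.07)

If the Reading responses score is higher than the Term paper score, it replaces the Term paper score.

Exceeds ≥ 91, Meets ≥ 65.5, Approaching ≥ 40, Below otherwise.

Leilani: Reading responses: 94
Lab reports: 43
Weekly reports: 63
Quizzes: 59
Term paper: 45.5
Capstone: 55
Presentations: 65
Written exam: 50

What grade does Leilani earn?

Approaching

Reading responses (94) > Term paper (45.5), so Term paper counts as 94.
Weighted total:
  Reading responses 94 × 0.16 = 15.04
  Lab reports 43 × 0.18 = 7.74
  Weekly reports 63 × 0.17 = 10.71
  Quizzes 59 × 0.08 = 4.72
  Term paper 94 × 0.09 = 8.46
  Capstone 55 × 0.18 = 9.9
  Presentations 65 × 0.07 = 4.55
  Written exam 50 × 0.07 = 3.5
Sum = 64.62
64.62 is ≥ 40 and < 65.5 → Approaching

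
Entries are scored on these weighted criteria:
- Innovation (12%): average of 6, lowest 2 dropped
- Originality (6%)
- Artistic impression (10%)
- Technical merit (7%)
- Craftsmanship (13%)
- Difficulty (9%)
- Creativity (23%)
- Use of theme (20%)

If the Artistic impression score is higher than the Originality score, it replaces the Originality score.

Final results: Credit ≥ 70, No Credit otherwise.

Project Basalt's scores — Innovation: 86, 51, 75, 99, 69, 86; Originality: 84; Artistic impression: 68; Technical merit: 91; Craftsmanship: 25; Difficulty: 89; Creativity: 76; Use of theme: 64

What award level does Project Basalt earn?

Innovation: drop 51, 69 → average of remaining 4 = 346/4 = 86.5
Artistic impression (68) ≤ Originality (84), so Originality stays at 84.
Weighted total:
  Innovation 86.5 × 0.12 = 10.38
  Originality 84 × 0.06 = 5.04
  Artistic impression 68 × 0.1 = 6.8
  Technical merit 91 × 0.07 = 6.37
  Craftsmanship 25 × 0.13 = 3.25
  Difficulty 89 × 0.09 = 8.01
  Creativity 76 × 0.23 = 17.48
  Use of theme 64 × 0.2 = 12.8
Sum = 70.13
70.13 ≥ 70 → Credit

Credit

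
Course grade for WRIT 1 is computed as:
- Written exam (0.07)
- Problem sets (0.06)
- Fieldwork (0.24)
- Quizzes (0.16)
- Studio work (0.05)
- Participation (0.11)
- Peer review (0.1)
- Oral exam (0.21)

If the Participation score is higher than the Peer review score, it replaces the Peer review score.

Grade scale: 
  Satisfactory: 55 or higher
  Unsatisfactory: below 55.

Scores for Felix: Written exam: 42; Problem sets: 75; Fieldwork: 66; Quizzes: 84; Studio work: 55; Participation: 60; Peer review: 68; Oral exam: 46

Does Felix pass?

Participation (60) ≤ Peer review (68), so Peer review stays at 68.
Weighted total:
  Written exam 42 × 0.07 = 2.94
  Problem sets 75 × 0.06 = 4.5
  Fieldwork 66 × 0.24 = 15.84
  Quizzes 84 × 0.16 = 13.44
  Studio work 55 × 0.05 = 2.75
  Participation 60 × 0.11 = 6.6
  Peer review 68 × 0.1 = 6.8
  Oral exam 46 × 0.21 = 9.66
Sum = 62.53
62.53 ≥ 55 → Satisfactory

Satisfactory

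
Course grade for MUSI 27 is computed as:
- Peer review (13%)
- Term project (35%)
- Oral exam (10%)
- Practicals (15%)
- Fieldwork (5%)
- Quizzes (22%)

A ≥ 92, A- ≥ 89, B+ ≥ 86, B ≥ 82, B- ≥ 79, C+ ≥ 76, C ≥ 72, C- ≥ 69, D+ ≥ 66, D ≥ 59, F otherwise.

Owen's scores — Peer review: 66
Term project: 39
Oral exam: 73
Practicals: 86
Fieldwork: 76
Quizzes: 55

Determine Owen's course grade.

Weighted total:
  Peer review 66 × 0.13 = 8.58
  Term project 39 × 0.35 = 13.65
  Oral exam 73 × 0.1 = 7.3
  Practicals 86 × 0.15 = 12.9
  Fieldwork 76 × 0.05 = 3.8
  Quizzes 55 × 0.22 = 12.1
Sum = 58.33
58.33 < 59 → F

F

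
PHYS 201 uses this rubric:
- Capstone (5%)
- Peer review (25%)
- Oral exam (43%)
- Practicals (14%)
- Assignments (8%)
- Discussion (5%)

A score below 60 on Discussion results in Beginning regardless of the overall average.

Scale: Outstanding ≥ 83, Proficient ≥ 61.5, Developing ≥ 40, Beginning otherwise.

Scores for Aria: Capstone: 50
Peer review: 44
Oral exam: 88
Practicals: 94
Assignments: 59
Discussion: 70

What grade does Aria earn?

Discussion score 70 ≥ 60: minimum met.
Weighted total:
  Capstone 50 × 0.05 = 2.5
  Peer review 44 × 0.25 = 11
  Oral exam 88 × 0.43 = 37.84
  Practicals 94 × 0.14 = 13.16
  Assignments 59 × 0.08 = 4.72
  Discussion 70 × 0.05 = 3.5
Sum = 72.72
72.72 is ≥ 61.5 and < 83 → Proficient

Proficient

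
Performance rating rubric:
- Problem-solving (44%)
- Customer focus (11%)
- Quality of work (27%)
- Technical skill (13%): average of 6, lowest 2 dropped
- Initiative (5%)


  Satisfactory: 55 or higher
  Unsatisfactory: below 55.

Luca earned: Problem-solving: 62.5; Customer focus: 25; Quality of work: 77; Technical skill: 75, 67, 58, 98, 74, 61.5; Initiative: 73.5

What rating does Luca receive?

Satisfactory

Technical skill: drop 58, 61.5 → average of remaining 4 = 314/4 = 78.5
Weighted total:
  Problem-solving 62.5 × 0.44 = 27.5
  Customer focus 25 × 0.11 = 2.75
  Quality of work 77 × 0.27 = 20.79
  Technical skill 78.5 × 0.13 = 10.205
  Initiative 73.5 × 0.05 = 3.675
Sum = 64.92
64.92 ≥ 55 → Satisfactory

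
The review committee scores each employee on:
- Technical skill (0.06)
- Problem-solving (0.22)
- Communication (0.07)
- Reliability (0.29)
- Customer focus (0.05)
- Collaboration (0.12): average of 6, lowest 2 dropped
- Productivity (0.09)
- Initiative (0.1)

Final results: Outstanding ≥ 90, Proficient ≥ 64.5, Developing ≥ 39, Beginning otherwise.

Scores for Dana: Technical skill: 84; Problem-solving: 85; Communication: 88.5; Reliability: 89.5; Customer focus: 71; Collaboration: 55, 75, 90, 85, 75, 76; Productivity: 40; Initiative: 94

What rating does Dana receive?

Collaboration: drop 55, 75 → average of remaining 4 = 326/4 = 81.5
Weighted total:
  Technical skill 84 × 0.06 = 5.04
  Problem-solving 85 × 0.22 = 18.7
  Communication 88.5 × 0.07 = 6.195
  Reliability 89.5 × 0.29 = 25.955
  Customer focus 71 × 0.05 = 3.55
  Collaboration 81.5 × 0.12 = 9.78
  Productivity 40 × 0.09 = 3.6
  Initiative 94 × 0.1 = 9.4
Sum = 82.22
82.22 is ≥ 64.5 and < 90 → Proficient

Proficient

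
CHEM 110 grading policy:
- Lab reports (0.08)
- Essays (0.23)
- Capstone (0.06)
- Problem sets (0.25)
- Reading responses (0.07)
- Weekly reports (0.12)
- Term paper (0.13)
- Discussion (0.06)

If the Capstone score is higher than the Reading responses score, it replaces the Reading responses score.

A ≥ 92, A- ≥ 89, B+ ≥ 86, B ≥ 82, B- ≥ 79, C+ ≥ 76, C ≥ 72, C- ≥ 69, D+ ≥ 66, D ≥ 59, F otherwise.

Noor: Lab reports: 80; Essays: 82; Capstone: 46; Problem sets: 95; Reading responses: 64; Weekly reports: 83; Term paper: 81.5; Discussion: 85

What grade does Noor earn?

Capstone (46) ≤ Reading responses (64), so Reading responses stays at 64.
Weighted total:
  Lab reports 80 × 0.08 = 6.4
  Essays 82 × 0.23 = 18.86
  Capstone 46 × 0.06 = 2.76
  Problem sets 95 × 0.25 = 23.75
  Reading responses 64 × 0.07 = 4.48
  Weekly reports 83 × 0.12 = 9.96
  Term paper 81.5 × 0.13 = 10.595
  Discussion 85 × 0.06 = 5.1
Sum = 81.905
81.905 is ≥ 79 and < 82 → B-

B-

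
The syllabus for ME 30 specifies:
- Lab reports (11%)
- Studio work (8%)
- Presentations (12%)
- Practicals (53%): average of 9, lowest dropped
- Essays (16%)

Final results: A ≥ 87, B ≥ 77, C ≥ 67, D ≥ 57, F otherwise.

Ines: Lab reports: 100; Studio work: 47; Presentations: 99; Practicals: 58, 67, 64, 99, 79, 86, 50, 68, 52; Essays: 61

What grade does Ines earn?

C

Practicals: drop 50 → average of remaining 8 = 573/8 = 71.625
Weighted total:
  Lab reports 100 × 0.11 = 11
  Studio work 47 × 0.08 = 3.76
  Presentations 99 × 0.12 = 11.88
  Practicals 71.625 × 0.53 = 37.96125
  Essays 61 × 0.16 = 9.76
Sum = 74.36125
74.36125 is ≥ 67 and < 77 → C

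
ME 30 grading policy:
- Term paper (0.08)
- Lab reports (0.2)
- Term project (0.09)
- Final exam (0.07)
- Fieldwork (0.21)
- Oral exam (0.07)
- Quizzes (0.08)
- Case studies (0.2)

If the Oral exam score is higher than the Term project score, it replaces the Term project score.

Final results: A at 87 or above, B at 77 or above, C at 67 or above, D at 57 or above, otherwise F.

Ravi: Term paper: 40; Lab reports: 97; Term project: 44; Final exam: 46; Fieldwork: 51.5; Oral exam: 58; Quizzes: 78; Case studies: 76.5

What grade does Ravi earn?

Oral exam (58) > Term project (44), so Term project counts as 58.
Weighted total:
  Term paper 40 × 0.08 = 3.2
  Lab reports 97 × 0.2 = 19.4
  Term project 58 × 0.09 = 5.22
  Final exam 46 × 0.07 = 3.22
  Fieldwork 51.5 × 0.21 = 10.815
  Oral exam 58 × 0.07 = 4.06
  Quizzes 78 × 0.08 = 6.24
  Case studies 76.5 × 0.2 = 15.3
Sum = 67.455
67.455 is ≥ 67 and < 77 → C

C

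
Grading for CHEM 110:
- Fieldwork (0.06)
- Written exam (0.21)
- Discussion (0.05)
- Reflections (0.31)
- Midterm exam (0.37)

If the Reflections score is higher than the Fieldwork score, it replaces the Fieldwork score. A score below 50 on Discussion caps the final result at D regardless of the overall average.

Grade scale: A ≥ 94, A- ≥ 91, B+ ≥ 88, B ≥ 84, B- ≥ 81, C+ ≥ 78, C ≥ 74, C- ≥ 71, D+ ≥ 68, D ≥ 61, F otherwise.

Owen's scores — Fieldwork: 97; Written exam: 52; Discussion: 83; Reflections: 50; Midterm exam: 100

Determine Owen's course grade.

Reflections (50) ≤ Fieldwork (97), so Fieldwork stays at 97.
Discussion score 83 ≥ 50: minimum met.
Weighted total:
  Fieldwork 97 × 0.06 = 5.82
  Written exam 52 × 0.21 = 10.92
  Discussion 83 × 0.05 = 4.15
  Reflections 50 × 0.31 = 15.5
  Midterm exam 100 × 0.37 = 37
Sum = 73.39
73.39 is ≥ 71 and < 74 → C-

C-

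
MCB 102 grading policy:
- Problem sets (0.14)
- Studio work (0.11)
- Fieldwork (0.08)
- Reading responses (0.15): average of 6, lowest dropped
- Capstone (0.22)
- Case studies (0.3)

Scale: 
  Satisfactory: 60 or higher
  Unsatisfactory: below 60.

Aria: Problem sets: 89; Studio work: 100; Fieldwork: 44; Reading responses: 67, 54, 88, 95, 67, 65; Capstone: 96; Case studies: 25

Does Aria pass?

Reading responses: drop 54 → average of remaining 5 = 382/5 = 76.4
Weighted total:
  Problem sets 89 × 0.14 = 12.46
  Studio work 100 × 0.11 = 11
  Fieldwork 44 × 0.08 = 3.52
  Reading responses 76.4 × 0.15 = 11.46
  Capstone 96 × 0.22 = 21.12
  Case studies 25 × 0.3 = 7.5
Sum = 67.06
67.06 ≥ 60 → Satisfactory

Satisfactory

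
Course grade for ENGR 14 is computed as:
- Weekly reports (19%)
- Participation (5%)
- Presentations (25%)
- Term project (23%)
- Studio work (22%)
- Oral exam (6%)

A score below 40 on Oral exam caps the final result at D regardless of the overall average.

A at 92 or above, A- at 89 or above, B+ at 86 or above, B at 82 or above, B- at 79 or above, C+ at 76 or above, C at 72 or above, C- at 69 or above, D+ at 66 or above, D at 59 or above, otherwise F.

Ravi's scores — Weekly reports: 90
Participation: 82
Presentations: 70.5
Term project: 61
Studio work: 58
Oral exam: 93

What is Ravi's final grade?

C-

Oral exam score 93 ≥ 40: minimum met.
Weighted total:
  Weekly reports 90 × 0.19 = 17.1
  Participation 82 × 0.05 = 4.1
  Presentations 70.5 × 0.25 = 17.625
  Term project 61 × 0.23 = 14.03
  Studio work 58 × 0.22 = 12.76
  Oral exam 93 × 0.06 = 5.58
Sum = 71.195
71.195 is ≥ 69 and < 72 → C-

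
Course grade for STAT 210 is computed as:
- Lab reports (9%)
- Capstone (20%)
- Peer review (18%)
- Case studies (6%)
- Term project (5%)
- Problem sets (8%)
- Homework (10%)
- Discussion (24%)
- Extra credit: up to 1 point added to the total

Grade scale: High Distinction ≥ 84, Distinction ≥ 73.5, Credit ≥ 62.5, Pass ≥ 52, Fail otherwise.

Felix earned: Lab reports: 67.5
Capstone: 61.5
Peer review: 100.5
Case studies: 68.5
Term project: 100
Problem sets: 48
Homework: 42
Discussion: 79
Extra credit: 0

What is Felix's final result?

Credit

Weighted total:
  Lab reports 67.5 × 0.09 = 6.075
  Capstone 61.5 × 0.2 = 12.3
  Peer review 100.5 × 0.18 = 18.09
  Case studies 68.5 × 0.06 = 4.11
  Term project 100 × 0.05 = 5
  Problem sets 48 × 0.08 = 3.84
  Homework 42 × 0.1 = 4.2
  Discussion 79 × 0.24 = 18.96
Sum = 72.575
Extra credit: 72.575 + 0 = 72.575
72.575 is ≥ 62.5 and < 73.5 → Credit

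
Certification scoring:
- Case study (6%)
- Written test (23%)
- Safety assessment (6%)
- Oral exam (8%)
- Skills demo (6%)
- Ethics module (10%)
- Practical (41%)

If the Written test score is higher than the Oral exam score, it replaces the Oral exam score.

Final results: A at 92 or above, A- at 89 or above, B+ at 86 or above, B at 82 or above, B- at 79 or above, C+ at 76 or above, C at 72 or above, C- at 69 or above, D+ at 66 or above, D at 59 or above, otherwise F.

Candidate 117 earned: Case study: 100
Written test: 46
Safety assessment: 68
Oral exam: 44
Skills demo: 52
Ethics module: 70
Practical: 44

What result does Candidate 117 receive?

F

Written test (46) > Oral exam (44), so Oral exam counts as 46.
Weighted total:
  Case study 100 × 0.06 = 6
  Written test 46 × 0.23 = 10.58
  Safety assessment 68 × 0.06 = 4.08
  Oral exam 46 × 0.08 = 3.68
  Skills demo 52 × 0.06 = 3.12
  Ethics module 70 × 0.1 = 7
  Practical 44 × 0.41 = 18.04
Sum = 52.5
52.5 < 59 → F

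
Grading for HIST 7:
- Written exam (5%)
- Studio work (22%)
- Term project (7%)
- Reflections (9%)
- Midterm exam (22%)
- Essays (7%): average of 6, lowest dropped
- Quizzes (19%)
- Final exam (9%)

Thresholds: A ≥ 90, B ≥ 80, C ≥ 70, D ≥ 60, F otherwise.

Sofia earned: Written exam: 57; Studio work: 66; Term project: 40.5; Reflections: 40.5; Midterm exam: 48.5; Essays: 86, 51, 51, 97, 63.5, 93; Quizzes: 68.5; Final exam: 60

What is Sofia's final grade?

Essays: drop 51 → average of remaining 5 = 390.5/5 = 78.1
Weighted total:
  Written exam 57 × 0.05 = 2.85
  Studio work 66 × 0.22 = 14.52
  Term project 40.5 × 0.07 = 2.835
  Reflections 40.5 × 0.09 = 3.645
  Midterm exam 48.5 × 0.22 = 10.67
  Essays 78.1 × 0.07 = 5.467
  Quizzes 68.5 × 0.19 = 13.015
  Final exam 60 × 0.09 = 5.4
Sum = 58.402
58.402 < 60 → F

F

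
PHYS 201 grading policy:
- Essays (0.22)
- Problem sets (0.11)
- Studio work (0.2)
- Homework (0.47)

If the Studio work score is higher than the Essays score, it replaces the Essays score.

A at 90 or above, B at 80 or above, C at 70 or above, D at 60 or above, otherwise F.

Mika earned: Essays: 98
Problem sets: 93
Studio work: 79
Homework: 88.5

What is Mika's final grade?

Studio work (79) ≤ Essays (98), so Essays stays at 98.
Weighted total:
  Essays 98 × 0.22 = 21.56
  Problem sets 93 × 0.11 = 10.23
  Studio work 79 × 0.2 = 15.8
  Homework 88.5 × 0.47 = 41.595
Sum = 89.185
89.185 is ≥ 80 and < 90 → B

B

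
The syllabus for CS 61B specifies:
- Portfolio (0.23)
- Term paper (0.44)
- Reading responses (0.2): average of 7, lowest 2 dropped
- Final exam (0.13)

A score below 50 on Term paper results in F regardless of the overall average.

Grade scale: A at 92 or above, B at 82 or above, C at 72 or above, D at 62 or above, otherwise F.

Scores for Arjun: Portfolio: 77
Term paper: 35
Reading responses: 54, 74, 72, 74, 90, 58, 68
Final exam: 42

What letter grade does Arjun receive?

Reading responses: drop 54, 58 → average of remaining 5 = 378/5 = 75.6
Term paper score 35 < 50: minimum not met.
Weighted total:
  Portfolio 77 × 0.23 = 17.71
  Term paper 35 × 0.44 = 15.4
  Reading responses 75.6 × 0.2 = 15.12
  Final exam 42 × 0.13 = 5.46
Sum = 53.69
Because the Term paper minimum was not met, the result is F.

F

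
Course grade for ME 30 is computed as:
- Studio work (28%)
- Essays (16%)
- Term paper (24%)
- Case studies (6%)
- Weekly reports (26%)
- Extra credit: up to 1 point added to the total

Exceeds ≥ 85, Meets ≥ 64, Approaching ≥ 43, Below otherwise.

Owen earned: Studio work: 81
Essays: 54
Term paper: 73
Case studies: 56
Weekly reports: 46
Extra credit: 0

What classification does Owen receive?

Meets

Weighted total:
  Studio work 81 × 0.28 = 22.68
  Essays 54 × 0.16 = 8.64
  Term paper 73 × 0.24 = 17.52
  Case studies 56 × 0.06 = 3.36
  Weekly reports 46 × 0.26 = 11.96
Sum = 64.16
Extra credit: 64.16 + 0 = 64.16
64.16 is ≥ 64 and < 85 → Meets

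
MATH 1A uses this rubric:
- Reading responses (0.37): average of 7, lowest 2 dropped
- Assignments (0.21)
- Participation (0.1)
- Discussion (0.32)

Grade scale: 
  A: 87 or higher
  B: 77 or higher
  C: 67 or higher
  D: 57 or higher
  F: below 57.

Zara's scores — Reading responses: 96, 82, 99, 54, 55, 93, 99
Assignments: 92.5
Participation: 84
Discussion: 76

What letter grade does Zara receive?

B

Reading responses: drop 54, 55 → average of remaining 5 = 469/5 = 93.8
Weighted total:
  Reading responses 93.8 × 0.37 = 34.706
  Assignments 92.5 × 0.21 = 19.425
  Participation 84 × 0.1 = 8.4
  Discussion 76 × 0.32 = 24.32
Sum = 86.851
86.851 is ≥ 77 and < 87 → B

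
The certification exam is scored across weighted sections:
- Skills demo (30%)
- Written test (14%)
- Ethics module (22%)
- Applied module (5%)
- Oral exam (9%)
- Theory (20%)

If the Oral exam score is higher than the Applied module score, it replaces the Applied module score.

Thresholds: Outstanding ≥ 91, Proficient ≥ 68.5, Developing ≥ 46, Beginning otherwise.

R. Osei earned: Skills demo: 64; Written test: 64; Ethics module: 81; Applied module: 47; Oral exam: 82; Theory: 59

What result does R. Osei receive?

Oral exam (82) > Applied module (47), so Applied module counts as 82.
Weighted total:
  Skills demo 64 × 0.3 = 19.2
  Written test 64 × 0.14 = 8.96
  Ethics module 81 × 0.22 = 17.82
  Applied module 82 × 0.05 = 4.1
  Oral exam 82 × 0.09 = 7.38
  Theory 59 × 0.2 = 11.8
Sum = 69.26
69.26 is ≥ 68.5 and < 91 → Proficient

Proficient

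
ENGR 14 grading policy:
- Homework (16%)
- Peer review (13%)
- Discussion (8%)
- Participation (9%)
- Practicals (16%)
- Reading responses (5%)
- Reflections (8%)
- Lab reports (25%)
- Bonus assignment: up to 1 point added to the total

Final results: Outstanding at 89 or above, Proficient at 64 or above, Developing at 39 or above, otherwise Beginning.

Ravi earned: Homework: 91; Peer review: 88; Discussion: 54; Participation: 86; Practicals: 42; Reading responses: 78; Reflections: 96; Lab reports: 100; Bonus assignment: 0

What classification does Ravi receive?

Weighted total:
  Homework 91 × 0.16 = 14.56
  Peer review 88 × 0.13 = 11.44
  Discussion 54 × 0.08 = 4.32
  Participation 86 × 0.09 = 7.74
  Practicals 42 × 0.16 = 6.72
  Reading responses 78 × 0.05 = 3.9
  Reflections 96 × 0.08 = 7.68
  Lab reports 100 × 0.25 = 25
Sum = 81.36
Bonus assignment: 81.36 + 0 = 81.36
81.36 is ≥ 64 and < 89 → Proficient

Proficient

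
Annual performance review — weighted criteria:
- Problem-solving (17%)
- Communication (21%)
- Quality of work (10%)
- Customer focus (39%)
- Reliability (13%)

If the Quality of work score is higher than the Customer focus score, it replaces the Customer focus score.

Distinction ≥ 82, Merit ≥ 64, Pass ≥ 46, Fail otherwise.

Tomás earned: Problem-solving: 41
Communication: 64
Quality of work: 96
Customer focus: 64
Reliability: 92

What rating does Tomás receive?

Quality of work (96) > Customer focus (64), so Customer focus counts as 96.
Weighted total:
  Problem-solving 41 × 0.17 = 6.97
  Communication 64 × 0.21 = 13.44
  Quality of work 96 × 0.1 = 9.6
  Customer focus 96 × 0.39 = 37.44
  Reliability 92 × 0.13 = 11.96
Sum = 79.41
79.41 is ≥ 64 and < 82 → Merit

Merit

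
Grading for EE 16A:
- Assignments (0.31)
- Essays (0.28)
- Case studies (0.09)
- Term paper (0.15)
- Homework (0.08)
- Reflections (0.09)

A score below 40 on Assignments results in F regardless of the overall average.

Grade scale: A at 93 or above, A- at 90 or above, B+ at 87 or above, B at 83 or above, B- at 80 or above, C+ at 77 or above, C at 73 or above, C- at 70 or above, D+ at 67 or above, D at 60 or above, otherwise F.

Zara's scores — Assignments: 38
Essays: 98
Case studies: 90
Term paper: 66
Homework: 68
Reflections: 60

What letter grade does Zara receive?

F

Assignments score 38 < 40: minimum not met.
Weighted total:
  Assignments 38 × 0.31 = 11.78
  Essays 98 × 0.28 = 27.44
  Case studies 90 × 0.09 = 8.1
  Term paper 66 × 0.15 = 9.9
  Homework 68 × 0.08 = 5.44
  Reflections 60 × 0.09 = 5.4
Sum = 68.06
Because the Assignments minimum was not met, the result is F.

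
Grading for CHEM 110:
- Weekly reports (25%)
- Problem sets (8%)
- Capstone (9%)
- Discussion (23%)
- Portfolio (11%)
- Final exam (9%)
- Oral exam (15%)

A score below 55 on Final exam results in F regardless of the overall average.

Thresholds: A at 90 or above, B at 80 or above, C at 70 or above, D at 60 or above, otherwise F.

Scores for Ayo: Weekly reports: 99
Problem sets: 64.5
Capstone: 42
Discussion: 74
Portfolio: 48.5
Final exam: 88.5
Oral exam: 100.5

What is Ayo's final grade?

Final exam score 88.5 ≥ 55: minimum met.
Weighted total:
  Weekly reports 99 × 0.25 = 24.75
  Problem sets 64.5 × 0.08 = 5.16
  Capstone 42 × 0.09 = 3.78
  Discussion 74 × 0.23 = 17.02
  Portfolio 48.5 × 0.11 = 5.335
  Final exam 88.5 × 0.09 = 7.965
  Oral exam 100.5 × 0.15 = 15.075
Sum = 79.085
79.085 is ≥ 70 and < 80 → C

C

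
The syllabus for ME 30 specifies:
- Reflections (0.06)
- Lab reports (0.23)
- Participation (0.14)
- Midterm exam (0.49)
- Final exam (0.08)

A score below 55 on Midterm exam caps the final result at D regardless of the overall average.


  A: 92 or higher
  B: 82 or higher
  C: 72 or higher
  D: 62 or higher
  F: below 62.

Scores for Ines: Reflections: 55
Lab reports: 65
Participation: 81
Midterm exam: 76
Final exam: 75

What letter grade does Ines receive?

C

Midterm exam score 76 ≥ 55: minimum met.
Weighted total:
  Reflections 55 × 0.06 = 3.3
  Lab reports 65 × 0.23 = 14.95
  Participation 81 × 0.14 = 11.34
  Midterm exam 76 × 0.49 = 37.24
  Final exam 75 × 0.08 = 6
Sum = 72.83
72.83 is ≥ 72 and < 82 → C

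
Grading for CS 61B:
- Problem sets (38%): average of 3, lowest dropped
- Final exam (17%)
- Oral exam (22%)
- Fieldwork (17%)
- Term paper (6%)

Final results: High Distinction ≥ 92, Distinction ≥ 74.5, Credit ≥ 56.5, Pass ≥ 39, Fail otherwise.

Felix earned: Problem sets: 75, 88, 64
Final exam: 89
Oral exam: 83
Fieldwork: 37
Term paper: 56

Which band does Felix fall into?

Problem sets: drop 64 → average of remaining 2 = 163/2 = 81.5
Weighted total:
  Problem sets 81.5 × 0.38 = 30.97
  Final exam 89 × 0.17 = 15.13
  Oral exam 83 × 0.22 = 18.26
  Fieldwork 37 × 0.17 = 6.29
  Term paper 56 × 0.06 = 3.36
Sum = 74.01
74.01 is ≥ 56.5 and < 74.5 → Credit

Credit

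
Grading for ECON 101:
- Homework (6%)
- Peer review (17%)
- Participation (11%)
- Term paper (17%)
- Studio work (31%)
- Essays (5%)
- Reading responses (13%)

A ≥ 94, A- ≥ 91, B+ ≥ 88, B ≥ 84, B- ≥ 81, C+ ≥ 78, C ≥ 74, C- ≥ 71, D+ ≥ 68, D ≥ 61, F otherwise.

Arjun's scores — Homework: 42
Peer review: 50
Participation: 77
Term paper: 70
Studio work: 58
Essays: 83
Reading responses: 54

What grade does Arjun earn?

Weighted total:
  Homework 42 × 0.06 = 2.52
  Peer review 50 × 0.17 = 8.5
  Participation 77 × 0.11 = 8.47
  Term paper 70 × 0.17 = 11.9
  Studio work 58 × 0.31 = 17.98
  Essays 83 × 0.05 = 4.15
  Reading responses 54 × 0.13 = 7.02
Sum = 60.54
60.54 < 61 → F

F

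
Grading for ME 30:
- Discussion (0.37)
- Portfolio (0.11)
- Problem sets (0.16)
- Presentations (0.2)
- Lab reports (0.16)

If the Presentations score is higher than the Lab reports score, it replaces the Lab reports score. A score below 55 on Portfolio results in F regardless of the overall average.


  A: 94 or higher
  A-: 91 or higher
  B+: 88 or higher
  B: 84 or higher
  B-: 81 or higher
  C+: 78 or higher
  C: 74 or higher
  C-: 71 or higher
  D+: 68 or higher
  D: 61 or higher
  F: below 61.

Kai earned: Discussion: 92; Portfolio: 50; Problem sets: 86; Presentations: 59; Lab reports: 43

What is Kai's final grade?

Presentations (59) > Lab reports (43), so Lab reports counts as 59.
Portfolio score 50 < 55: minimum not met.
Weighted total:
  Discussion 92 × 0.37 = 34.04
  Portfolio 50 × 0.11 = 5.5
  Problem sets 86 × 0.16 = 13.76
  Presentations 59 × 0.2 = 11.8
  Lab reports 59 × 0.16 = 9.44
Sum = 74.54
Because the Portfolio minimum was not met, the result is F.

F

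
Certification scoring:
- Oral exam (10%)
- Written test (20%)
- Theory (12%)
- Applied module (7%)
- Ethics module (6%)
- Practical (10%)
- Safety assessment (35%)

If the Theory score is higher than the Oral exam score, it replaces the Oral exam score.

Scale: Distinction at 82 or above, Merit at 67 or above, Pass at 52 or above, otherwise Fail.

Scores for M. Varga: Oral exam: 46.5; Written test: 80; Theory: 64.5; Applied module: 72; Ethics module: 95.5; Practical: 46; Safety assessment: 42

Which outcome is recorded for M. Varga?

Theory (64.5) > Oral exam (46.5), so Oral exam counts as 64.5.
Weighted total:
  Oral exam 64.5 × 0.1 = 6.45
  Written test 80 × 0.2 = 16
  Theory 64.5 × 0.12 = 7.74
  Applied module 72 × 0.07 = 5.04
  Ethics module 95.5 × 0.06 = 5.73
  Practical 46 × 0.1 = 4.6
  Safety assessment 42 × 0.35 = 14.7
Sum = 60.26
60.26 is ≥ 52 and < 67 → Pass

Pass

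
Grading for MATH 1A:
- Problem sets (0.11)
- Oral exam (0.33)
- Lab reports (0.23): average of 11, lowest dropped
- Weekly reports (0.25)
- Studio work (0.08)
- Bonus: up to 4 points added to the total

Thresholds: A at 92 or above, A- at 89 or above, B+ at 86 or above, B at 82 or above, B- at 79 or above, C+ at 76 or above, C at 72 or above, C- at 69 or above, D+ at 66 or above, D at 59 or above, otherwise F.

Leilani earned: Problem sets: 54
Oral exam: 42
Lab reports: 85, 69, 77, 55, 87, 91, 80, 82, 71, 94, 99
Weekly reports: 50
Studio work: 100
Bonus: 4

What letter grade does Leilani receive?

D

Lab reports: drop 55 → average of remaining 10 = 835/10 = 83.5
Weighted total:
  Problem sets 54 × 0.11 = 5.94
  Oral exam 42 × 0.33 = 13.86
  Lab reports 83.5 × 0.23 = 19.205
  Weekly reports 50 × 0.25 = 12.5
  Studio work 100 × 0.08 = 8
Sum = 59.505
Bonus: 59.505 + 4 = 63.505
63.505 is ≥ 59 and < 66 → D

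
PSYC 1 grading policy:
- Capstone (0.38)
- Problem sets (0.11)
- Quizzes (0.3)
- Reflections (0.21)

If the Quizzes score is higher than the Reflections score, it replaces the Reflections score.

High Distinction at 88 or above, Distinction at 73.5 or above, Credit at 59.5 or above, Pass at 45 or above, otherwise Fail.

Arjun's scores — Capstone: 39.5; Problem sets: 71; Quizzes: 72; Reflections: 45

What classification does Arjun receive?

Quizzes (72) > Reflections (45), so Reflections counts as 72.
Weighted total:
  Capstone 39.5 × 0.38 = 15.01
  Problem sets 71 × 0.11 = 7.81
  Quizzes 72 × 0.3 = 21.6
  Reflections 72 × 0.21 = 15.12
Sum = 59.54
59.54 is ≥ 59.5 and < 73.5 → Credit

Credit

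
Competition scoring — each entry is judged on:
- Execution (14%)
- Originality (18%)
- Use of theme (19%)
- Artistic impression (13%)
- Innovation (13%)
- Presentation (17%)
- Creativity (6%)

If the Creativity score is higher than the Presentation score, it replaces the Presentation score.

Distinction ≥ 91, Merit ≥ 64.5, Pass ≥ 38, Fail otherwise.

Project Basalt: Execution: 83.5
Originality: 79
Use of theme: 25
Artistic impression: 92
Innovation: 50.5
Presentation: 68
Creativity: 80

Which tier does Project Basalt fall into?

Merit

Creativity (80) > Presentation (68), so Presentation counts as 80.
Weighted total:
  Execution 83.5 × 0.14 = 11.69
  Originality 79 × 0.18 = 14.22
  Use of theme 25 × 0.19 = 4.75
  Artistic impression 92 × 0.13 = 11.96
  Innovation 50.5 × 0.13 = 6.565
  Presentation 80 × 0.17 = 13.6
  Creativity 80 × 0.06 = 4.8
Sum = 67.585
67.585 is ≥ 64.5 and < 91 → Merit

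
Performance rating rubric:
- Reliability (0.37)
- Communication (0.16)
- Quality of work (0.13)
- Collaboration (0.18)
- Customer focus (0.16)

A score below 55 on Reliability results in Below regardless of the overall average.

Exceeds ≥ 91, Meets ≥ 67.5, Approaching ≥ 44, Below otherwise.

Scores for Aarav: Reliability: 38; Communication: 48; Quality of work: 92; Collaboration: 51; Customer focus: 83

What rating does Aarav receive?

Reliability score 38 < 55: minimum not met.
Weighted total:
  Reliability 38 × 0.37 = 14.06
  Communication 48 × 0.16 = 7.68
  Quality of work 92 × 0.13 = 11.96
  Collaboration 51 × 0.18 = 9.18
  Customer focus 83 × 0.16 = 13.28
Sum = 56.16
Because the Reliability minimum was not met, the result is Below.

Below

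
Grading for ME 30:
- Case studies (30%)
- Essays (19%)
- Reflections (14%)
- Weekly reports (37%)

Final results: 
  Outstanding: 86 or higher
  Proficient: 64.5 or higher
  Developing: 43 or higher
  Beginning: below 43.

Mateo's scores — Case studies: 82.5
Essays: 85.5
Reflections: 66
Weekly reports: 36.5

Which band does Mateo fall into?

Weighted total:
  Case studies 82.5 × 0.3 = 24.75
  Essays 85.5 × 0.19 = 16.245
  Reflections 66 × 0.14 = 9.24
  Weekly reports 36.5 × 0.37 = 13.505
Sum = 63.74
63.74 is ≥ 43 and < 64.5 → Developing

Developing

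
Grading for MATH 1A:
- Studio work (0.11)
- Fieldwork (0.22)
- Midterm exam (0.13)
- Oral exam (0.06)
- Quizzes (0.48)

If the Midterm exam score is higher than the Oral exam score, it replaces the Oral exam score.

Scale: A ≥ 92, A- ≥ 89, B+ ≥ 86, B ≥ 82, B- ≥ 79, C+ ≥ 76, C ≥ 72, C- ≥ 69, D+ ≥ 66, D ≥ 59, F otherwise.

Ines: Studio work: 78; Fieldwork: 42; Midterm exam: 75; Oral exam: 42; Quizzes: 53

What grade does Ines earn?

F

Midterm exam (75) > Oral exam (42), so Oral exam counts as 75.
Weighted total:
  Studio work 78 × 0.11 = 8.58
  Fieldwork 42 × 0.22 = 9.24
  Midterm exam 75 × 0.13 = 9.75
  Oral exam 75 × 0.06 = 4.5
  Quizzes 53 × 0.48 = 25.44
Sum = 57.51
57.51 < 59 → F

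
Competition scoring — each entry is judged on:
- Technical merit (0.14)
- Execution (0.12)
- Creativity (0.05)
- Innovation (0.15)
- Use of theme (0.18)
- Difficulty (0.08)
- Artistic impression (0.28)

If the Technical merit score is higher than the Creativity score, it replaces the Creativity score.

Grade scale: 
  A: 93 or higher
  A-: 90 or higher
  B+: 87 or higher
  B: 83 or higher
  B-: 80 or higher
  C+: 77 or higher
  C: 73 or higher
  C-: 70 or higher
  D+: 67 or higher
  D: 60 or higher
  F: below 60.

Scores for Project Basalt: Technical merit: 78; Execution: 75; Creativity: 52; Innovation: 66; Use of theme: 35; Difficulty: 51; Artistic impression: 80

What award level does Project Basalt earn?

Technical merit (78) > Creativity (52), so Creativity counts as 78.
Weighted total:
  Technical merit 78 × 0.14 = 10.92
  Execution 75 × 0.12 = 9
  Creativity 78 × 0.05 = 3.9
  Innovation 66 × 0.15 = 9.9
  Use of theme 35 × 0.18 = 6.3
  Difficulty 51 × 0.08 = 4.08
  Artistic impression 80 × 0.28 = 22.4
Sum = 66.5
66.5 is ≥ 60 and < 67 → D

D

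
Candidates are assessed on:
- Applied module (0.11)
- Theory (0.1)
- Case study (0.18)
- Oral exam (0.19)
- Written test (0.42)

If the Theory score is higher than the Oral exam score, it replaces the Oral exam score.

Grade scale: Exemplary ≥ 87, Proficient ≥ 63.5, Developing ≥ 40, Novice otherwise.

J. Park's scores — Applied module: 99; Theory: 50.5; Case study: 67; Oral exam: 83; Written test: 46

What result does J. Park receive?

Theory (50.5) ≤ Oral exam (83), so Oral exam stays at 83.
Weighted total:
  Applied module 99 × 0.11 = 10.89
  Theory 50.5 × 0.1 = 5.05
  Case study 67 × 0.18 = 12.06
  Oral exam 83 × 0.19 = 15.77
  Written test 46 × 0.42 = 19.32
Sum = 63.09
63.09 is ≥ 40 and < 63.5 → Developing

Developing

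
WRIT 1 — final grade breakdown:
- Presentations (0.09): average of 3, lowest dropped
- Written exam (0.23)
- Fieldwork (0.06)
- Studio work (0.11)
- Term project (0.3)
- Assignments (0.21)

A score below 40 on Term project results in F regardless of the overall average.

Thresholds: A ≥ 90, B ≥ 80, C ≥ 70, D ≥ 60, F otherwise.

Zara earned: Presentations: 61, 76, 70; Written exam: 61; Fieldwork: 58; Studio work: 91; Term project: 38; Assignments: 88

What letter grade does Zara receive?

F

Presentations: drop 61 → average of remaining 2 = 146/2 = 73
Term project score 38 < 40: minimum not met.
Weighted total:
  Presentations 73 × 0.09 = 6.57
  Written exam 61 × 0.23 = 14.03
  Fieldwork 58 × 0.06 = 3.48
  Studio work 91 × 0.11 = 10.01
  Term project 38 × 0.3 = 11.4
  Assignments 88 × 0.21 = 18.48
Sum = 63.97
Because the Term project minimum was not met, the result is F.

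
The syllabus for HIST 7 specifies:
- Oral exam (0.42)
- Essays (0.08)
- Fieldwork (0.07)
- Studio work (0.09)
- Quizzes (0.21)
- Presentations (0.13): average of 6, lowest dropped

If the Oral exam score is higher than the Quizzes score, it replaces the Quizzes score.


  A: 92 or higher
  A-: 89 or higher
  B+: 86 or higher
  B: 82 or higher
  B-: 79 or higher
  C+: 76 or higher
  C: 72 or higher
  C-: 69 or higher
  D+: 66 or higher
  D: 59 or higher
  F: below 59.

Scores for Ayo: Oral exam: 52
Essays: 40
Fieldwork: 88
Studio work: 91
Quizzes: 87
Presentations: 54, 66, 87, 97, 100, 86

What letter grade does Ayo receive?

Presentations: drop 54 → average of remaining 5 = 436/5 = 87.2
Oral exam (52) ≤ Quizzes (87), so Quizzes stays at 87.
Weighted total:
  Oral exam 52 × 0.42 = 21.84
  Essays 40 × 0.08 = 3.2
  Fieldwork 88 × 0.07 = 6.16
  Studio work 91 × 0.09 = 8.19
  Quizzes 87 × 0.21 = 18.27
  Presentations 87.2 × 0.13 = 11.336
Sum = 68.996
68.996 is ≥ 66 and < 69 → D+

D+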